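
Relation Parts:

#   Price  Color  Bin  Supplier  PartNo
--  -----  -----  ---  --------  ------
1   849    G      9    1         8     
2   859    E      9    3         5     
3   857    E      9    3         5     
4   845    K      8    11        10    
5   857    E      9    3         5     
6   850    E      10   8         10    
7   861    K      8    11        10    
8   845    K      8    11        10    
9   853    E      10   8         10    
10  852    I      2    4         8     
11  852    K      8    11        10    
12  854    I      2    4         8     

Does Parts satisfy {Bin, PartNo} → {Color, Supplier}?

Yes

(Bin=9, PartNo=8): row 1 → {Color,Supplier} = (G, 1) ✓
(Bin=9, PartNo=5): rows 2, 3, 5 → {Color,Supplier} = (E, 3), (E, 3), (E, 3) ✓
(Bin=8, PartNo=10): rows 4, 7, 8, 11 → {Color,Supplier} = (K, 11), (K, 11), (K, 11), (K, 11) ✓
(Bin=10, PartNo=10): rows 6, 9 → {Color,Supplier} = (E, 8), (E, 8) ✓
(Bin=2, PartNo=8): rows 10, 12 → {Color,Supplier} = (I, 4), (I, 4) ✓
Every {Bin, PartNo} value is associated with a single {Color, Supplier} value, so {Bin, PartNo} → {Color, Supplier} holds.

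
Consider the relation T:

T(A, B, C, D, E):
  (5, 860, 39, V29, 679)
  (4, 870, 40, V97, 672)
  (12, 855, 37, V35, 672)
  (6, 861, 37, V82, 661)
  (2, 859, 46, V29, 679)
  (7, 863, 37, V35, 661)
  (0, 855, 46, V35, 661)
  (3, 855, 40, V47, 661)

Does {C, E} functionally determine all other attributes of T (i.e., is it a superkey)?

Two distinct rows share (C=37, E=661), so {C, E} does not determine every attribute — not a superkey.

No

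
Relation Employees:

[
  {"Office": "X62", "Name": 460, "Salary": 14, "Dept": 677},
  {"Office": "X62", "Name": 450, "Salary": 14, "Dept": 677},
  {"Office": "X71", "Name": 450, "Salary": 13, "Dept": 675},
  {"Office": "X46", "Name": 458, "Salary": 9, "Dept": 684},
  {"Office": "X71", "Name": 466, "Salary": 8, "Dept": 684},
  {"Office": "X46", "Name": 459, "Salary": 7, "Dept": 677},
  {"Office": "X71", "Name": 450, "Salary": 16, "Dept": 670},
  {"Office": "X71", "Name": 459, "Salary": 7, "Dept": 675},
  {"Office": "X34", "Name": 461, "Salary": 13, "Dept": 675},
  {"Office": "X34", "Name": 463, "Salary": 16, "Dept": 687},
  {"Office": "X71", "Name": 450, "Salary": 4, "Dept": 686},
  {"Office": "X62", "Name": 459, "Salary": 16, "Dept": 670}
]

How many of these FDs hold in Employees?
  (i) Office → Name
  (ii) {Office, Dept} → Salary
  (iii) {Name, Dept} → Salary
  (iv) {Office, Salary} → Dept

(i) Office → Name: Office=X62: 3 rows → Name takes values {460, 450, 459} — violation; Office=X71: 5 rows → Name takes values {450, 466, 459} — violation; Office=X46: 2 rows → Name takes values {458, 459} — violation; Office=X34: 2 rows → Name takes values {461, 463} — violation — fails.
(ii) {Office, Dept} → Salary: (Office=X71, Dept=675): 2 rows → Salary takes values {13, 7} — violation — fails.
(iii) {Name, Dept} → Salary: every LHS value maps to a single RHS value — holds.
(iv) {Office, Salary} → Dept: every LHS value maps to a single RHS value — holds.
2 of the 4 dependencies hold.

2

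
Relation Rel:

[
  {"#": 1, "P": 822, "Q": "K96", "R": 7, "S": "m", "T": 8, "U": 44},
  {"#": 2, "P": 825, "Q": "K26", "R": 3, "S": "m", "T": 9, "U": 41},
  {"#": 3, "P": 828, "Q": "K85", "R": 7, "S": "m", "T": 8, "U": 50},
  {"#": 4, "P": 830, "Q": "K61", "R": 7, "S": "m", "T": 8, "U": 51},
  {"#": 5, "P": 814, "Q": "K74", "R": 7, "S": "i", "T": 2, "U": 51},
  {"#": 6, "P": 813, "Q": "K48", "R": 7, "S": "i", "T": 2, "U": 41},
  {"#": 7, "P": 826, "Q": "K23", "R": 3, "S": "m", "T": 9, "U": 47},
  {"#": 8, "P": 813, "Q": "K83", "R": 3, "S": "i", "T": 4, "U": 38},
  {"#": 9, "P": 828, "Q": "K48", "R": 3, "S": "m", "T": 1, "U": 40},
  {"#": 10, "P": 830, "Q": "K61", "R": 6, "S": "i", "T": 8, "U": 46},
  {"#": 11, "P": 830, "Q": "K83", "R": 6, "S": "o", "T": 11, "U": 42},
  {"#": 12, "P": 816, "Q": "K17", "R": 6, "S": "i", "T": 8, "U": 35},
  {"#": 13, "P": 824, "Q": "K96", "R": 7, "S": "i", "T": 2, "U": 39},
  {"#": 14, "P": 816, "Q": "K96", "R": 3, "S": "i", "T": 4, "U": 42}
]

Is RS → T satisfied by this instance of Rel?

(R=7, S=m): rows 1, 3, 4 → T = 8, 8, 8 ✓
(R=3, S=m): rows 2, 7, 9 → T takes values {9, 1} — violation
(R=7, S=i): rows 5, 6, 13 → T = 2, 2, 2 ✓
(R=3, S=i): rows 8, 14 → T = 4, 4 ✓
(R=6, S=i): rows 10, 12 → T = 8, 8 ✓
(R=6, S=o): row 11 → T = 11 ✓
Two rows agree on RS but differ on T, so RS → T does not hold.

No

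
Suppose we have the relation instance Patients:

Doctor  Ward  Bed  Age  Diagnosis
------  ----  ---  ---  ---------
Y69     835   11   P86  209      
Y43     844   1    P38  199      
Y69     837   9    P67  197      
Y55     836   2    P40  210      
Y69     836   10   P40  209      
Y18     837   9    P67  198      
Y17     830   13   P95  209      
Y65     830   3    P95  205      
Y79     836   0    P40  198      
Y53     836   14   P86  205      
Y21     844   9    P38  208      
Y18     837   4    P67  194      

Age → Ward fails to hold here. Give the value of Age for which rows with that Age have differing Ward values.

P86

Age=P86: 2 rows → Ward takes values {835, 836} — violation
Age=P38: 2 rows → Ward = 844, 844 ✓
Age=P67: 3 rows → Ward = 837, 837, 837 ✓
Age=P40: 3 rows → Ward = 836, 836, 836 ✓
Age=P95: 2 rows → Ward = 830, 830 ✓
The only Age value with inconsistent Ward is Age=P86.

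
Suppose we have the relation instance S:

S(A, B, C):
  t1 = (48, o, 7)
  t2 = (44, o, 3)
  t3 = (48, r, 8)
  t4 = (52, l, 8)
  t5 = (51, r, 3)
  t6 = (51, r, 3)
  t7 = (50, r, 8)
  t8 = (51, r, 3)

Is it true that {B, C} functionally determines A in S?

(B=o, C=7): row 1 → A = 48 ✓
(B=o, C=3): row 2 → A = 44 ✓
(B=r, C=8): rows 3, 7 → A takes values {48, 50} — violation
(B=l, C=8): row 4 → A = 52 ✓
(B=r, C=3): rows 5, 6, 8 → A = 51, 51, 51 ✓
Two rows agree on {B, C} but differ on A, so {B, C} → A does not hold.

No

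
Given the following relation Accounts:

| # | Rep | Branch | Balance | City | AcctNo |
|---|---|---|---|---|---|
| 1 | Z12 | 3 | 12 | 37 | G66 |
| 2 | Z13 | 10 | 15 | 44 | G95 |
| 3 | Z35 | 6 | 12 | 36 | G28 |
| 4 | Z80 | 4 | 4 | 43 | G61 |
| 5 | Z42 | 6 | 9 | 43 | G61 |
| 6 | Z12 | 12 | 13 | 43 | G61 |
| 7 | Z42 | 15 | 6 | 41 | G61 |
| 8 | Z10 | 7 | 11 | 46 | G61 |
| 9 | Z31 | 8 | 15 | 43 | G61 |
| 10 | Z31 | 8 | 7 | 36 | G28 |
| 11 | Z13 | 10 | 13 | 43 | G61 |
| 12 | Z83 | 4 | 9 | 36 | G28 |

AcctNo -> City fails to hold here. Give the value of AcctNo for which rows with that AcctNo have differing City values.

AcctNo=G66: row 1 → City = 37 ✓
AcctNo=G95: row 2 → City = 44 ✓
AcctNo=G28: rows 3, 10, 12 → City = 36, 36, 36 ✓
AcctNo=G61: rows 4, 5, 6, 7, 8, 9, 11 → City takes values {43, 41, 46} — violation
The only AcctNo value with inconsistent City is AcctNo=G61.

G61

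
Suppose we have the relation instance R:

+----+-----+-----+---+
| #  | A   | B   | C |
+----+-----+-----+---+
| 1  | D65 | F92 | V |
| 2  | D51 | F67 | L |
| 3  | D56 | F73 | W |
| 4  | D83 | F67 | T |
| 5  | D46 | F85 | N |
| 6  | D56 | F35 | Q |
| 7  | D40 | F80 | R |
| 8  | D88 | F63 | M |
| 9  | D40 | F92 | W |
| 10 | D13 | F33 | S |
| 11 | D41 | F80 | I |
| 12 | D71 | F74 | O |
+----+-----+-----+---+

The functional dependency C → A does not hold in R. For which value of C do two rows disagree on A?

W

C=V: row 1 → A = D65 ✓
C=L: row 2 → A = D51 ✓
C=W: rows 3, 9 → A takes values {D56, D40} — violation
C=T: row 4 → A = D83 ✓
C=N: row 5 → A = D46 ✓
C=Q: row 6 → A = D56 ✓
C=R: row 7 → A = D40 ✓
C=M: row 8 → A = D88 ✓
C=S: row 10 → A = D13 ✓
C=I: row 11 → A = D41 ✓
C=O: row 12 → A = D71 ✓
The only C value with inconsistent A is C=W.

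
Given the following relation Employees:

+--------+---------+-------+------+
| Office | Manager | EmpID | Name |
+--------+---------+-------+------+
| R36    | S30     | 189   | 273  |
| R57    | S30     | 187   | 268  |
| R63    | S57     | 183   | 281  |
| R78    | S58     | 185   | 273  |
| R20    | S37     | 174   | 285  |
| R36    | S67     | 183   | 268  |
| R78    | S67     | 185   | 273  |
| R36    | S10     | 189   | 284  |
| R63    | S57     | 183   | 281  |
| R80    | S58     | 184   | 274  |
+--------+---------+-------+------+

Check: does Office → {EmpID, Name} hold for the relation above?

No

Office=R36: 3 rows → {EmpID,Name} takes values {(189, 273), (183, 268), (189, 284)} — violation
Office=R57: 1 row → {EmpID,Name} = (187, 268) ✓
Office=R63: 2 rows → {EmpID,Name} = (183, 281), (183, 281) ✓
Office=R78: 2 rows → {EmpID,Name} = (185, 273), (185, 273) ✓
Office=R20: 1 row → {EmpID,Name} = (174, 285) ✓
Office=R80: 1 row → {EmpID,Name} = (184, 274) ✓
Two rows agree on Office but differ on {EmpID, Name}, so Office → {EmpID, Name} does not hold.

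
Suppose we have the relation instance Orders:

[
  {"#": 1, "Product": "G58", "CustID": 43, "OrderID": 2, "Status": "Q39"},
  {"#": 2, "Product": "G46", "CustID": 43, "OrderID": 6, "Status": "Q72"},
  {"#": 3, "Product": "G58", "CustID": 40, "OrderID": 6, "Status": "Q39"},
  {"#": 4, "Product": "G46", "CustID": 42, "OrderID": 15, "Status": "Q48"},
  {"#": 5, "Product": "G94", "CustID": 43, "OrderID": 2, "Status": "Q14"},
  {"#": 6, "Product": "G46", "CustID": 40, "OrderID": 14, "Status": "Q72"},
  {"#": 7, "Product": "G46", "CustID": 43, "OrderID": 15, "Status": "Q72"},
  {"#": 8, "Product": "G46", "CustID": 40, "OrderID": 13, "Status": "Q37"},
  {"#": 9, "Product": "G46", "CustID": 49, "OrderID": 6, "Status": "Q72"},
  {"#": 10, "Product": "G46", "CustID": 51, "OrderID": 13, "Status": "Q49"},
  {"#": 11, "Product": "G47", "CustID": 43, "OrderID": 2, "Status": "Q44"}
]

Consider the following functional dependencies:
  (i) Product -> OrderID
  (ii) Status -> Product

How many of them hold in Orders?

1

(i) Product -> OrderID: Product=G58: rows 1, 3 → OrderID takes values {2, 6} — violation; Product=G46: rows 2, 4, 6, 7, 8, 9, 10 → OrderID takes values {6, 15, 14, 13} — violation — fails.
(ii) Status -> Product: every LHS value maps to a single RHS value — holds.
1 of the 2 dependencies holds.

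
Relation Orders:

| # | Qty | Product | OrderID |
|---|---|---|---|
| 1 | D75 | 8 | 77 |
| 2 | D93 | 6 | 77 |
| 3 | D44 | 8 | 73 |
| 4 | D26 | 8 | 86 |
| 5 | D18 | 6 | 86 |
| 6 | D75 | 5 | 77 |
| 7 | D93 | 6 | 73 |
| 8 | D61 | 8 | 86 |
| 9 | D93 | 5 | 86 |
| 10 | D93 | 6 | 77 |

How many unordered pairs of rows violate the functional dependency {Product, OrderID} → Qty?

(Product=6, OrderID=77): all 2 rows agree on Qty — 0 pairs.
(Product=8, OrderID=86): violating pairs (4,8) — 1 pair.

1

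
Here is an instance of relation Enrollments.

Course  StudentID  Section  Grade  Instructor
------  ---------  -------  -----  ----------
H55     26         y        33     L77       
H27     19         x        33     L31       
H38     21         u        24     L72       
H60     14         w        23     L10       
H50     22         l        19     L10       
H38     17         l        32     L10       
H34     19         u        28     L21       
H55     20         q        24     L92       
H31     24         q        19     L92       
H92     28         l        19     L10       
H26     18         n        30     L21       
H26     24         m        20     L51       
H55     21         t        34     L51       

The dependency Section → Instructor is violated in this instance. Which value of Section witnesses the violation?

u

Section=y: 1 row → Instructor = L77 ✓
Section=x: 1 row → Instructor = L31 ✓
Section=u: 2 rows → Instructor takes values {L72, L21} — violation
Section=w: 1 row → Instructor = L10 ✓
Section=l: 3 rows → Instructor = L10, L10, L10 ✓
Section=q: 2 rows → Instructor = L92, L92 ✓
Section=n: 1 row → Instructor = L21 ✓
Section=m: 1 row → Instructor = L51 ✓
Section=t: 1 row → Instructor = L51 ✓
The only Section value with inconsistent Instructor is Section=u.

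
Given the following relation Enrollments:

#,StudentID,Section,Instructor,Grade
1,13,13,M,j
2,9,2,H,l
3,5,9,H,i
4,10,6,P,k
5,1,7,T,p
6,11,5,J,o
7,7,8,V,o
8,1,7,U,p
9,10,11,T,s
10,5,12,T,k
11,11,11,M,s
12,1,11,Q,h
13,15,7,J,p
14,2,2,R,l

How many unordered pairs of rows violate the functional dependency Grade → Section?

Grade=l: all 2 rows agree on Section — 0 pairs.
Grade=k: violating pairs (4,10) — 1 pair.
Grade=p: all 3 rows agree on Section — 0 pairs.
Grade=o: violating pairs (6,7) — 1 pair.
Grade=s: all 2 rows agree on Section — 0 pairs.

2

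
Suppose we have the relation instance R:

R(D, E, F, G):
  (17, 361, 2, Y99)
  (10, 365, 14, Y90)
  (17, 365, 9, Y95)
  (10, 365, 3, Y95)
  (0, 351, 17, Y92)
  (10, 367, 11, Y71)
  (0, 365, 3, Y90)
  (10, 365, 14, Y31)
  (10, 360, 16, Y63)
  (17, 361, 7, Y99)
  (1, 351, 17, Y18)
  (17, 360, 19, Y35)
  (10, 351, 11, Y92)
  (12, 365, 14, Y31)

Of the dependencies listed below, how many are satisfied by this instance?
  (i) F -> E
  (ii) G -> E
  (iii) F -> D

(i) F -> E: F=11: 2 rows → E takes values {367, 351} — violation — fails.
(ii) G -> E: every LHS value maps to a single RHS value — holds.
(iii) F -> D: F=14: 3 rows → D takes values {10, 12} — violation; F=3: 2 rows → D takes values {10, 0} — violation; F=17: 2 rows → D takes values {0, 1} — violation — fails.
1 of the 3 dependencies holds.

1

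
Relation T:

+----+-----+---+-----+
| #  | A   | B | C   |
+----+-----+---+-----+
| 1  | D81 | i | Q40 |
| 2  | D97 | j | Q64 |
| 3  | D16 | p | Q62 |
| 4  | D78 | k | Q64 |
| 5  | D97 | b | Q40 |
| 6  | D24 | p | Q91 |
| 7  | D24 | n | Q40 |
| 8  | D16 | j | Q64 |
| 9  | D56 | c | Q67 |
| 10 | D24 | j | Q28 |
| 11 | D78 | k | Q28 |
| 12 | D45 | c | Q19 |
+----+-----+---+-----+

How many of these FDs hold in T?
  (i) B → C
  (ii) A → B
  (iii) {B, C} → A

0

(i) B → C: B=j: rows 2, 8, 10 → C takes values {Q64, Q28} — violation; B=p: rows 3, 6 → C takes values {Q62, Q91} — violation; B=k: rows 4, 11 → C takes values {Q64, Q28} — violation; B=c: rows 9, 12 → C takes values {Q67, Q19} — violation — fails.
(ii) A → B: A=D97: rows 2, 5 → B takes values {j, b} — violation; A=D16: rows 3, 8 → B takes values {p, j} — violation; A=D24: rows 6, 7, 10 → B takes values {p, n, j} — violation — fails.
(iii) {B, C} → A: (B=j, C=Q64): rows 2, 8 → A takes values {D97, D16} — violation — fails.
None of the 3 dependencies hold.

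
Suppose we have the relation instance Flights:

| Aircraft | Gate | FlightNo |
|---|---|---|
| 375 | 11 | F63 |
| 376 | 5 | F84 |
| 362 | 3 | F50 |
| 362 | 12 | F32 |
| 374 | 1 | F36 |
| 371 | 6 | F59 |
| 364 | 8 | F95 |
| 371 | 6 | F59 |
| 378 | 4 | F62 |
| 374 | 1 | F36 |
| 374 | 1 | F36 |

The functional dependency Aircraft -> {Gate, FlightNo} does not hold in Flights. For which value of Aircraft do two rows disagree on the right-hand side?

362

Aircraft=375: 1 row → {Gate,FlightNo} = (11, F63) ✓
Aircraft=376: 1 row → {Gate,FlightNo} = (5, F84) ✓
Aircraft=362: 2 rows → {Gate,FlightNo} takes values {(3, F50), (12, F32)} — violation
Aircraft=374: 3 rows → {Gate,FlightNo} = (1, F36), (1, F36), (1, F36) ✓
Aircraft=371: 2 rows → {Gate,FlightNo} = (6, F59), (6, F59) ✓
Aircraft=364: 1 row → {Gate,FlightNo} = (8, F95) ✓
Aircraft=378: 1 row → {Gate,FlightNo} = (4, F62) ✓
The only Aircraft value with inconsistent RHS is Aircraft=362.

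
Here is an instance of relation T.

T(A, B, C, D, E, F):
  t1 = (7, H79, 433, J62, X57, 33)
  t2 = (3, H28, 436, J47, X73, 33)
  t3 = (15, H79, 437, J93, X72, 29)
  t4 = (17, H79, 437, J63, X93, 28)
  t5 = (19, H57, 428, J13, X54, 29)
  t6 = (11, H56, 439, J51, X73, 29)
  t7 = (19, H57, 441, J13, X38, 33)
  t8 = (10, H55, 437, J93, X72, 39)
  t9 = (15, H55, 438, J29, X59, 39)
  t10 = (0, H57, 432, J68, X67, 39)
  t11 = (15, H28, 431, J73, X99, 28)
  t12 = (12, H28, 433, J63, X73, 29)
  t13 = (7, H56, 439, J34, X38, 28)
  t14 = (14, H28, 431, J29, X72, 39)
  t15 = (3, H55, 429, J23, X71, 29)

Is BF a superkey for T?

No

Rows 8 and 9 have the same BF value (B=H55, F=39) but are distinct tuples, so BF does not determine every attribute — not a superkey.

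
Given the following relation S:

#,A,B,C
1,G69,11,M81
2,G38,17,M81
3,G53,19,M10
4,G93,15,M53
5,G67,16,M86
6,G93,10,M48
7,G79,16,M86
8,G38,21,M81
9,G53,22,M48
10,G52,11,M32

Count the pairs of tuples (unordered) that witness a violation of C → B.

4

C=M81: violating pairs (1,2), (1,8), (2,8) — 3 pairs.
C=M86: all 2 rows agree on B — 0 pairs.
C=M48: violating pairs (6,9) — 1 pair.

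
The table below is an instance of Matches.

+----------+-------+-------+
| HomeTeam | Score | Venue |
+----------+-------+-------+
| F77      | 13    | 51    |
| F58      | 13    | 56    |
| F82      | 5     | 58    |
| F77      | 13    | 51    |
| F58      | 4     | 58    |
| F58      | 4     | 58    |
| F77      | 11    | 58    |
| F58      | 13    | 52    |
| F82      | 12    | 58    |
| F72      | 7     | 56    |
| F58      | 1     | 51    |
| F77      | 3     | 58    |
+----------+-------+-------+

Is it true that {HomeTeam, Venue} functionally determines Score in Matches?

(HomeTeam=F77, Venue=51): 2 rows → Score = 13, 13 ✓
(HomeTeam=F58, Venue=56): 1 row → Score = 13 ✓
(HomeTeam=F82, Venue=58): 2 rows → Score takes values {5, 12} — violation
(HomeTeam=F58, Venue=58): 2 rows → Score = 4, 4 ✓
(HomeTeam=F77, Venue=58): 2 rows → Score takes values {11, 3} — violation
(HomeTeam=F58, Venue=52): 1 row → Score = 13 ✓
(HomeTeam=F72, Venue=56): 1 row → Score = 7 ✓
(HomeTeam=F58, Venue=51): 1 row → Score = 1 ✓
Two rows agree on {HomeTeam, Venue} but differ on Score, so {HomeTeam, Venue} → Score does not hold.

No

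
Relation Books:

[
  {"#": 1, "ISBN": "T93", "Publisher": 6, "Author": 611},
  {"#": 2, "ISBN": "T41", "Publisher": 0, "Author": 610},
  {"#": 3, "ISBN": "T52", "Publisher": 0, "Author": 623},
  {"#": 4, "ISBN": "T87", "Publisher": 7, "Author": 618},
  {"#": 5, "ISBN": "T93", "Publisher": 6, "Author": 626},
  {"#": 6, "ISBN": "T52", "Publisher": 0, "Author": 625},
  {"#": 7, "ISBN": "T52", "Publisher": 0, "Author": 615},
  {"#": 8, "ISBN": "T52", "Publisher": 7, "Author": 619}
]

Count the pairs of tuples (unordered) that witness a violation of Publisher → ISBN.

Publisher=6: all 2 rows agree on ISBN — 0 pairs.
Publisher=0: violating pairs (2,3), (2,6), (2,7) — 3 pairs.
Publisher=7: violating pairs (4,8) — 1 pair.

4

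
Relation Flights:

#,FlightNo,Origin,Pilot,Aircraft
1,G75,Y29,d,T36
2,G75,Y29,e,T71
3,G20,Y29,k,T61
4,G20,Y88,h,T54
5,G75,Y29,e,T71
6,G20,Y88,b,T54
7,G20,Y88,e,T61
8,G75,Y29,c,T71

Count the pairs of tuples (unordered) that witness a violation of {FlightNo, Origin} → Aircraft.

(FlightNo=G75, Origin=Y29): violating pairs (1,2), (1,5), (1,8) — 3 pairs.
(FlightNo=G20, Origin=Y88): violating pairs (4,7), (6,7) — 2 pairs.

5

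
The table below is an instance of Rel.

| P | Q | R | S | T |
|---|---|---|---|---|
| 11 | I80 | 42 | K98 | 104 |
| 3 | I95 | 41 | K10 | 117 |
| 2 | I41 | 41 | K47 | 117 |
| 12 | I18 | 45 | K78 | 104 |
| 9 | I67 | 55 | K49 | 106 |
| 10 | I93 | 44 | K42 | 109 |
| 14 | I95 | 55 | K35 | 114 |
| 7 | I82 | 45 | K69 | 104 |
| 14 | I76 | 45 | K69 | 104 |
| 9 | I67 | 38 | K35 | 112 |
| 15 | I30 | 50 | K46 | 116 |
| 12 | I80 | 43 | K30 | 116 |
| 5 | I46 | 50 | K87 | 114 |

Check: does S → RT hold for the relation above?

No

S=K98: 1 row → {R,T} = (42, 104) ✓
S=K10: 1 row → {R,T} = (41, 117) ✓
S=K47: 1 row → {R,T} = (41, 117) ✓
S=K78: 1 row → {R,T} = (45, 104) ✓
S=K49: 1 row → {R,T} = (55, 106) ✓
S=K42: 1 row → {R,T} = (44, 109) ✓
S=K35: 2 rows → {R,T} takes values {(55, 114), (38, 112)} — violation
S=K69: 2 rows → {R,T} = (45, 104), (45, 104) ✓
S=K46: 1 row → {R,T} = (50, 116) ✓
S=K30: 1 row → {R,T} = (43, 116) ✓
S=K87: 1 row → {R,T} = (50, 114) ✓
Two rows agree on S but differ on RT, so S → RT does not hold.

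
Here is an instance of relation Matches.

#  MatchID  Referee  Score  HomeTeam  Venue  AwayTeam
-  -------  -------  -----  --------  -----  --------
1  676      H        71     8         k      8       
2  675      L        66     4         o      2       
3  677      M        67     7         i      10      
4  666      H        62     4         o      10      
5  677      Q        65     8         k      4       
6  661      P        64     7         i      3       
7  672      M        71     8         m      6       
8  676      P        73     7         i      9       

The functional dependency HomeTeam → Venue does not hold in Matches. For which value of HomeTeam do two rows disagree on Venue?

HomeTeam=8: rows 1, 5, 7 → Venue takes values {k, m} — violation
HomeTeam=4: rows 2, 4 → Venue = o, o ✓
HomeTeam=7: rows 3, 6, 8 → Venue = i, i, i ✓
The only HomeTeam value with inconsistent Venue is HomeTeam=8.

8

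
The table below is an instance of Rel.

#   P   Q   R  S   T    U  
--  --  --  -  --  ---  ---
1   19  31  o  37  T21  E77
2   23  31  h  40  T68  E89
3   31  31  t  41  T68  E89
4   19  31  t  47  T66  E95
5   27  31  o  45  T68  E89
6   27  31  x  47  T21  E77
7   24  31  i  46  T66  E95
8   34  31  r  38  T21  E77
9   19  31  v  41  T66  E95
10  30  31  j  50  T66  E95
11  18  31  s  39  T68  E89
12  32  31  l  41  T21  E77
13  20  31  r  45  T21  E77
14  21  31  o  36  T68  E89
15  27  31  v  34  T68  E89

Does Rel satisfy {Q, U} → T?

Yes

(Q=31, U=E77): rows 1, 6, 8, 12, 13 → T = T21, T21, T21, T21, T21 ✓
(Q=31, U=E89): rows 2, 3, 5, 11, 14, 15 → T = T68, T68, T68, T68, T68, T68 ✓
(Q=31, U=E95): rows 4, 7, 9, 10 → T = T66, T66, T66, T66 ✓
Every {Q, U} value is associated with a single T value, so {Q, U} → T holds.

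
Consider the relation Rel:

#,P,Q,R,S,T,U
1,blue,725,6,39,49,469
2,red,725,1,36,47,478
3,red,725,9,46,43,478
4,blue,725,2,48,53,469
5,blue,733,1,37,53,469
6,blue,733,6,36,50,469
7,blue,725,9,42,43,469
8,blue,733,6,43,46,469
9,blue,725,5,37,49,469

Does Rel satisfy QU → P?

Yes

(Q=725, U=469): rows 1, 4, 7, 9 → P = blue, blue, blue, blue ✓
(Q=725, U=478): rows 2, 3 → P = red, red ✓
(Q=733, U=469): rows 5, 6, 8 → P = blue, blue, blue ✓
Every QU value is associated with a single P value, so QU → P holds.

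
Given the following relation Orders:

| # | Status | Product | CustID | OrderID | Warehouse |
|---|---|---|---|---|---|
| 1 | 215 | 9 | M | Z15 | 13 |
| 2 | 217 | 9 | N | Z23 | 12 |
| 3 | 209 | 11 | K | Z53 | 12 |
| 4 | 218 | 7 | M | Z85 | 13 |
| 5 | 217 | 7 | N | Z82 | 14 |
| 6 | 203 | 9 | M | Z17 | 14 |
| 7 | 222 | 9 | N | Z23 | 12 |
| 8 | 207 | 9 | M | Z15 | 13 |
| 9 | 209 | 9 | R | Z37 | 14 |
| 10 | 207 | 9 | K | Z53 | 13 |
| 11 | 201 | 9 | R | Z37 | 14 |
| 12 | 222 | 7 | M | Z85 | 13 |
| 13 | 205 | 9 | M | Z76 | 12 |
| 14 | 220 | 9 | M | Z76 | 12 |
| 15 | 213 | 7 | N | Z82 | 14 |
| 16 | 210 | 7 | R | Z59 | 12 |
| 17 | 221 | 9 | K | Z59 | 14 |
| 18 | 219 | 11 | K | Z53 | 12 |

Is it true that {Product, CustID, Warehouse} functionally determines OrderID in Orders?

(Product=9, CustID=M, Warehouse=13): rows 1, 8 → OrderID = Z15, Z15 ✓
(Product=9, CustID=N, Warehouse=12): rows 2, 7 → OrderID = Z23, Z23 ✓
(Product=11, CustID=K, Warehouse=12): rows 3, 18 → OrderID = Z53, Z53 ✓
(Product=7, CustID=M, Warehouse=13): rows 4, 12 → OrderID = Z85, Z85 ✓
(Product=7, CustID=N, Warehouse=14): rows 5, 15 → OrderID = Z82, Z82 ✓
(Product=9, CustID=M, Warehouse=14): row 6 → OrderID = Z17 ✓
(Product=9, CustID=R, Warehouse=14): rows 9, 11 → OrderID = Z37, Z37 ✓
(Product=9, CustID=K, Warehouse=13): row 10 → OrderID = Z53 ✓
(Product=9, CustID=M, Warehouse=12): rows 13, 14 → OrderID = Z76, Z76 ✓
(Product=7, CustID=R, Warehouse=12): row 16 → OrderID = Z59 ✓
(Product=9, CustID=K, Warehouse=14): row 17 → OrderID = Z59 ✓
Every {Product, CustID, Warehouse} value is associated with a single OrderID value, so {Product, CustID, Warehouse} → OrderID holds.

Yes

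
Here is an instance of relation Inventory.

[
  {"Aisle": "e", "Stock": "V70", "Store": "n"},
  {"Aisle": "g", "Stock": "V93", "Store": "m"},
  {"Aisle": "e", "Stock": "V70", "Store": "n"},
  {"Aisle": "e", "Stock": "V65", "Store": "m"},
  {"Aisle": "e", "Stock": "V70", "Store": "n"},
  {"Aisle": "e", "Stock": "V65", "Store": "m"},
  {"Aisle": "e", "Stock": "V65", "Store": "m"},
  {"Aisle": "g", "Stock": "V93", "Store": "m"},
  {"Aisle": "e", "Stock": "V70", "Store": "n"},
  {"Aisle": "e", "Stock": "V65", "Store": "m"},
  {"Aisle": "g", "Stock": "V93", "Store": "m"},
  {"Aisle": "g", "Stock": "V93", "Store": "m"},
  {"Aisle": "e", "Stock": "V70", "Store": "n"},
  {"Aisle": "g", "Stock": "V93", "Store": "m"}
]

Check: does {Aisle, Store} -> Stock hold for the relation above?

(Aisle=e, Store=n): 5 rows → Stock = V70, V70, V70, V70, V70 ✓
(Aisle=g, Store=m): 5 rows → Stock = V93, V93, V93, V93, V93 ✓
(Aisle=e, Store=m): 4 rows → Stock = V65, V65, V65, V65 ✓
Every {Aisle, Store} value is associated with a single Stock value, so {Aisle, Store} -> Stock holds.

Yes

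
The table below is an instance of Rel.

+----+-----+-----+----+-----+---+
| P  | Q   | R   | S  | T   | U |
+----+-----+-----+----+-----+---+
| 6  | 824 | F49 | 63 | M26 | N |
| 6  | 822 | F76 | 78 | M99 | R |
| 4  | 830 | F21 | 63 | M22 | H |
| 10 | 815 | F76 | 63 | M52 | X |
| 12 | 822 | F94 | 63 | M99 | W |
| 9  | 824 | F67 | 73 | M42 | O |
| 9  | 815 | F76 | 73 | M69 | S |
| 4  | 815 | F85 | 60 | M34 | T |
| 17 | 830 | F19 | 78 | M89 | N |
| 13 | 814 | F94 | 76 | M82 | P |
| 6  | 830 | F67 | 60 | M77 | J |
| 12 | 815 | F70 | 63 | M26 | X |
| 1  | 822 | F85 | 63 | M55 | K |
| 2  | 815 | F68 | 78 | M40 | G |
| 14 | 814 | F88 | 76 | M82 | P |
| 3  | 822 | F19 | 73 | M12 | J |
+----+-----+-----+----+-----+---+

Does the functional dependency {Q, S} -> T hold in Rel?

No

(Q=824, S=63): 1 row → T = M26 ✓
(Q=822, S=78): 1 row → T = M99 ✓
(Q=830, S=63): 1 row → T = M22 ✓
(Q=815, S=63): 2 rows → T takes values {M52, M26} — violation
(Q=822, S=63): 2 rows → T takes values {M99, M55} — violation
(Q=824, S=73): 1 row → T = M42 ✓
(Q=815, S=73): 1 row → T = M69 ✓
(Q=815, S=60): 1 row → T = M34 ✓
(Q=830, S=78): 1 row → T = M89 ✓
(Q=814, S=76): 2 rows → T = M82, M82 ✓
(Q=830, S=60): 1 row → T = M77 ✓
(Q=815, S=78): 1 row → T = M40 ✓
(Q=822, S=73): 1 row → T = M12 ✓
Two rows agree on {Q, S} but differ on T, so {Q, S} -> T does not hold.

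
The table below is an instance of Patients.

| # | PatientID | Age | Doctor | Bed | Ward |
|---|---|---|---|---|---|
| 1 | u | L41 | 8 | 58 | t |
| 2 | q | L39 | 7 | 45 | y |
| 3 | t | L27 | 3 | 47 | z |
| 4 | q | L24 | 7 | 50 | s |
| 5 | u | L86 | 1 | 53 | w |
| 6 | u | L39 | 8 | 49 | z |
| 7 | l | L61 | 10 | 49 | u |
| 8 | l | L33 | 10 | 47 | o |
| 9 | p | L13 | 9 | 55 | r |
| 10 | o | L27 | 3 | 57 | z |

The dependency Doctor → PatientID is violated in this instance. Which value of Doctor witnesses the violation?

Doctor=8: rows 1, 6 → PatientID = u, u ✓
Doctor=7: rows 2, 4 → PatientID = q, q ✓
Doctor=3: rows 3, 10 → PatientID takes values {t, o} — violation
Doctor=1: row 5 → PatientID = u ✓
Doctor=10: rows 7, 8 → PatientID = l, l ✓
Doctor=9: row 9 → PatientID = p ✓
The only Doctor value with inconsistent PatientID is Doctor=3.

3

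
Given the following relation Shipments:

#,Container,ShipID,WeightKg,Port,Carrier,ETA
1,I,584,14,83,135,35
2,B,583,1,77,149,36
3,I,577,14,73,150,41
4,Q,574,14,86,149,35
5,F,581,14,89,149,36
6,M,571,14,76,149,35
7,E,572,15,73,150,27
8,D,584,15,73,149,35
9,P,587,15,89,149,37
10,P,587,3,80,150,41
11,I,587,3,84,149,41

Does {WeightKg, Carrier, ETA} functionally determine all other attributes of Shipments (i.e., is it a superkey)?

No

Rows 4 and 6 have the same {WeightKg, Carrier, ETA} value (WeightKg=14, Carrier=149, ETA=35) but are distinct tuples, so {WeightKg, Carrier, ETA} does not determine every attribute — not a superkey.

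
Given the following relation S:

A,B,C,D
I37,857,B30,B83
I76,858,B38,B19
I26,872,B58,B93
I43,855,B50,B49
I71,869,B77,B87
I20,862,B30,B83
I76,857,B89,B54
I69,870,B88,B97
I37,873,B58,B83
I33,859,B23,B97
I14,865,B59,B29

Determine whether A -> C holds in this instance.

A=I37: 2 rows → C takes values {B30, B58} — violation
A=I76: 2 rows → C takes values {B38, B89} — violation
A=I26: 1 row → C = B58 ✓
A=I43: 1 row → C = B50 ✓
A=I71: 1 row → C = B77 ✓
A=I20: 1 row → C = B30 ✓
A=I69: 1 row → C = B88 ✓
A=I33: 1 row → C = B23 ✓
A=I14: 1 row → C = B59 ✓
Two rows agree on A but differ on C, so A -> C does not hold.

No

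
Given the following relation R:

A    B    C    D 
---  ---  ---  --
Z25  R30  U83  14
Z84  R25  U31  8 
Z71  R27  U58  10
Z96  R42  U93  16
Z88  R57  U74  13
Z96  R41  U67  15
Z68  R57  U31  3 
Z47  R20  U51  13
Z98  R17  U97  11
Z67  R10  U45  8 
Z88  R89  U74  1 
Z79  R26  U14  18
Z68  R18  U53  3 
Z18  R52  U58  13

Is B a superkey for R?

Two distinct rows share B=R57, so B does not determine every attribute — not a superkey.

No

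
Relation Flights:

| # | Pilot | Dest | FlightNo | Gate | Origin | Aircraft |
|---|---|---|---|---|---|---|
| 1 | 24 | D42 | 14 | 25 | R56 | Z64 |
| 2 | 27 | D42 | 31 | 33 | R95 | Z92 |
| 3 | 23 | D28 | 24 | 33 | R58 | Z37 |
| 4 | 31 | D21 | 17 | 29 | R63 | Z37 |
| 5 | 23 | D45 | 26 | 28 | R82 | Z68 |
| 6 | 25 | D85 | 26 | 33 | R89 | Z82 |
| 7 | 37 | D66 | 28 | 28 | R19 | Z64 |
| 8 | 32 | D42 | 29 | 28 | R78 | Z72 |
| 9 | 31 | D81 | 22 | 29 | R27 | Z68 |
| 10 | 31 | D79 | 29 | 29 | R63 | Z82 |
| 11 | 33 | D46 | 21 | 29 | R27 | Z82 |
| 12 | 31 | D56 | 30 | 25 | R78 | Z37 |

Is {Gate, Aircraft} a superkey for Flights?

Rows 10 and 11 have the same {Gate, Aircraft} value (Gate=29, Aircraft=Z82) but are distinct tuples, so {Gate, Aircraft} does not determine every attribute — not a superkey.

No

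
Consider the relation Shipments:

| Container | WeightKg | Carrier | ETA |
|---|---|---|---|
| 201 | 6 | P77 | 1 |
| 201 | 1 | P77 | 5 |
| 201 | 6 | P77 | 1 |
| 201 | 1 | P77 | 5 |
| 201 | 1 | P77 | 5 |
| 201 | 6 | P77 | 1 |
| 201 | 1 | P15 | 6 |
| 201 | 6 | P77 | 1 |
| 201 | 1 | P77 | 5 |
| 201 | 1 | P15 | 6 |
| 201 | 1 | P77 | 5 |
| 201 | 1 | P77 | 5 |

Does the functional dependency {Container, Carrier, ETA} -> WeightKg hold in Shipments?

(Container=201, Carrier=P77, ETA=1): 4 rows → WeightKg = 6, 6, 6, 6 ✓
(Container=201, Carrier=P77, ETA=5): 6 rows → WeightKg = 1, 1, 1, 1, 1, 1 ✓
(Container=201, Carrier=P15, ETA=6): 2 rows → WeightKg = 1, 1 ✓
Every {Container, Carrier, ETA} value is associated with a single WeightKg value, so {Container, Carrier, ETA} -> WeightKg holds.

Yes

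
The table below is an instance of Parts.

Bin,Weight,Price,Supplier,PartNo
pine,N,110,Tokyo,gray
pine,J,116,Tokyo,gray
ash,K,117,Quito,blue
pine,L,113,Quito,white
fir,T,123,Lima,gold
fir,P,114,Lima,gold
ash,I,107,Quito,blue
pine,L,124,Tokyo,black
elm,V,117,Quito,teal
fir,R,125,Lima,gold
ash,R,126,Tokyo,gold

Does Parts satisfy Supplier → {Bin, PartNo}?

No

Supplier=Tokyo: 4 rows → {Bin,PartNo} takes values {(pine, gray), (pine, black), (ash, gold)} — violation
Supplier=Quito: 4 rows → {Bin,PartNo} takes values {(ash, blue), (pine, white), (elm, teal)} — violation
Supplier=Lima: 3 rows → {Bin,PartNo} = (fir, gold), (fir, gold), (fir, gold) ✓
Two rows agree on Supplier but differ on {Bin, PartNo}, so Supplier → {Bin, PartNo} does not hold.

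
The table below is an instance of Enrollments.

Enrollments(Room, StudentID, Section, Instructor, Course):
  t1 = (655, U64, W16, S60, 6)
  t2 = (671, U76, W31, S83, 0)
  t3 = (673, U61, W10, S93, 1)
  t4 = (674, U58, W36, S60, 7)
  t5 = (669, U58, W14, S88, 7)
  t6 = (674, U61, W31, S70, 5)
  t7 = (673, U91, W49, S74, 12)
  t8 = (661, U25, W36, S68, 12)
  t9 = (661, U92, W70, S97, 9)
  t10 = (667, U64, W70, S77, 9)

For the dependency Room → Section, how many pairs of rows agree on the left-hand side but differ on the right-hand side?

3

Room=673: violating pairs (3,7) — 1 pair.
Room=674: violating pairs (4,6) — 1 pair.
Room=661: violating pairs (8,9) — 1 pair.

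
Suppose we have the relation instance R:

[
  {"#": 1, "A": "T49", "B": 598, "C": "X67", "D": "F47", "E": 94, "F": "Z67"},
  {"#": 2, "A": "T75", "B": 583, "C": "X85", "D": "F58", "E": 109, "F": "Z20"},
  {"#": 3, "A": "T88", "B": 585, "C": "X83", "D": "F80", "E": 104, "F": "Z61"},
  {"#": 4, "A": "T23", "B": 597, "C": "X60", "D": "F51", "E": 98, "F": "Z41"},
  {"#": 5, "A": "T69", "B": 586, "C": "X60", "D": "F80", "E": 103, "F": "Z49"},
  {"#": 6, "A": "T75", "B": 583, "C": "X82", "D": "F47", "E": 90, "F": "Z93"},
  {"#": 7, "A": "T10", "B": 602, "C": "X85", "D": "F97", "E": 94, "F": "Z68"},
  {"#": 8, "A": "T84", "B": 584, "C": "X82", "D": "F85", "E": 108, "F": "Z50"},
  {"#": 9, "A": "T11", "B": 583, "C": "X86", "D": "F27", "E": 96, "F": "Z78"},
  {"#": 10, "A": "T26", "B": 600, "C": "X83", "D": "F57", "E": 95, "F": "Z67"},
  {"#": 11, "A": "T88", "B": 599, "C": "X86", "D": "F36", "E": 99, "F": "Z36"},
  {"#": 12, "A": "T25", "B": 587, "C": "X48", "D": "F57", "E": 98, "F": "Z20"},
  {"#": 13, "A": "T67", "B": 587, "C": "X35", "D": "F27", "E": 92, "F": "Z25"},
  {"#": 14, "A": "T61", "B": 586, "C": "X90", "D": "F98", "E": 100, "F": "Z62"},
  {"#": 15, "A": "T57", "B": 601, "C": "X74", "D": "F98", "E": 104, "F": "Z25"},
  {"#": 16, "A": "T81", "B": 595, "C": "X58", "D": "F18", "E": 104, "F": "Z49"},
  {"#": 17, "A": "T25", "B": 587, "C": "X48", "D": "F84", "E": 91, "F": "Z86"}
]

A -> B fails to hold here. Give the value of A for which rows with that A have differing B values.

T88

A=T49: row 1 → B = 598 ✓
A=T75: rows 2, 6 → B = 583, 583 ✓
A=T88: rows 3, 11 → B takes values {585, 599} — violation
A=T23: row 4 → B = 597 ✓
A=T69: row 5 → B = 586 ✓
A=T10: row 7 → B = 602 ✓
A=T84: row 8 → B = 584 ✓
A=T11: row 9 → B = 583 ✓
A=T26: row 10 → B = 600 ✓
A=T25: rows 12, 17 → B = 587, 587 ✓
A=T67: row 13 → B = 587 ✓
A=T61: row 14 → B = 586 ✓
A=T57: row 15 → B = 601 ✓
A=T81: row 16 → B = 595 ✓
The only A value with inconsistent B is A=T88.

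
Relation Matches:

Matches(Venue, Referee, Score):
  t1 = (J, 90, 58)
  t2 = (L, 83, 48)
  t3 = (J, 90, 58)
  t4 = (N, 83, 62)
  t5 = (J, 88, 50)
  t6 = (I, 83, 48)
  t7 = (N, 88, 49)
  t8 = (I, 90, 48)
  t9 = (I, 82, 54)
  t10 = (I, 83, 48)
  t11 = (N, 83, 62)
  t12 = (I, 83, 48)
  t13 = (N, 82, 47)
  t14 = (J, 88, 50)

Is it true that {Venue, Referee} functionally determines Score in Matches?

Yes

(Venue=J, Referee=90): rows 1, 3 → Score = 58, 58 ✓
(Venue=L, Referee=83): row 2 → Score = 48 ✓
(Venue=N, Referee=83): rows 4, 11 → Score = 62, 62 ✓
(Venue=J, Referee=88): rows 5, 14 → Score = 50, 50 ✓
(Venue=I, Referee=83): rows 6, 10, 12 → Score = 48, 48, 48 ✓
(Venue=N, Referee=88): row 7 → Score = 49 ✓
(Venue=I, Referee=90): row 8 → Score = 48 ✓
(Venue=I, Referee=82): row 9 → Score = 54 ✓
(Venue=N, Referee=82): row 13 → Score = 47 ✓
Every {Venue, Referee} value is associated with a single Score value, so {Venue, Referee} → Score holds.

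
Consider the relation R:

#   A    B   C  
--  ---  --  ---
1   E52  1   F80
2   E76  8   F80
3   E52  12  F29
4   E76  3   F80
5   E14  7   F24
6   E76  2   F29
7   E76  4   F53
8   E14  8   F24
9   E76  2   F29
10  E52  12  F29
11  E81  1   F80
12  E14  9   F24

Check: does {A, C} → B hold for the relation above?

(A=E52, C=F80): row 1 → B = 1 ✓
(A=E76, C=F80): rows 2, 4 → B takes values {8, 3} — violation
(A=E52, C=F29): rows 3, 10 → B = 12, 12 ✓
(A=E14, C=F24): rows 5, 8, 12 → B takes values {7, 8, 9} — violation
(A=E76, C=F29): rows 6, 9 → B = 2, 2 ✓
(A=E76, C=F53): row 7 → B = 4 ✓
(A=E81, C=F80): row 11 → B = 1 ✓
Two rows agree on {A, C} but differ on B, so {A, C} → B does not hold.

No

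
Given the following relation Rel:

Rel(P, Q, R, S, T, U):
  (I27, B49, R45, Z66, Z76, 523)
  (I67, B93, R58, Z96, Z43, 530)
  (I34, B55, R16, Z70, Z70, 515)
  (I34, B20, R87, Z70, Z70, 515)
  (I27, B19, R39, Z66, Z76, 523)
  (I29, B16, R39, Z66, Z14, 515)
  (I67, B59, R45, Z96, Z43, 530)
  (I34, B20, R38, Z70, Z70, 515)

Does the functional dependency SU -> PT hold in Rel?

Yes

(S=Z66, U=523): 2 rows → {P,T} = (I27, Z76), (I27, Z76) ✓
(S=Z96, U=530): 2 rows → {P,T} = (I67, Z43), (I67, Z43) ✓
(S=Z70, U=515): 3 rows → {P,T} = (I34, Z70), (I34, Z70), (I34, Z70) ✓
(S=Z66, U=515): 1 row → {P,T} = (I29, Z14) ✓
Every SU value is associated with a single PT value, so SU -> PT holds.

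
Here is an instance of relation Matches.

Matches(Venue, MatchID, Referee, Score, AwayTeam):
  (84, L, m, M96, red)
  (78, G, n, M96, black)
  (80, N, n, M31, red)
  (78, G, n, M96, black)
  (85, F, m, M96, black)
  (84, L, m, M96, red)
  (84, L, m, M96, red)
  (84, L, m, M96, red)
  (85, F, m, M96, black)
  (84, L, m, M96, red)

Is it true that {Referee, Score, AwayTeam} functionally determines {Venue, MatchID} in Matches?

(Referee=m, Score=M96, AwayTeam=red): 5 rows → {Venue,MatchID} = (84, L), (84, L), (84, L), (84, L), (84, L) ✓
(Referee=n, Score=M96, AwayTeam=black): 2 rows → {Venue,MatchID} = (78, G), (78, G) ✓
(Referee=n, Score=M31, AwayTeam=red): 1 row → {Venue,MatchID} = (80, N) ✓
(Referee=m, Score=M96, AwayTeam=black): 2 rows → {Venue,MatchID} = (85, F), (85, F) ✓
Every {Referee, Score, AwayTeam} value is associated with a single {Venue, MatchID} value, so {Referee, Score, AwayTeam} → {Venue, MatchID} holds.

Yes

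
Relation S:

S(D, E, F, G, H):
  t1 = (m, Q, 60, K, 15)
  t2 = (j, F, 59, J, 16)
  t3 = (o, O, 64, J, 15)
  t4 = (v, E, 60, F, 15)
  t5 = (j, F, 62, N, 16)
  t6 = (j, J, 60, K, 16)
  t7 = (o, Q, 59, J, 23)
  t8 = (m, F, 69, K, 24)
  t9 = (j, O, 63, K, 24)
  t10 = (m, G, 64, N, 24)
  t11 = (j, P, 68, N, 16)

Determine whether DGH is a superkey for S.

Rows 5 and 11 have the same DGH value (D=j, G=N, H=16) but are distinct tuples, so DGH does not determine every attribute — not a superkey.

No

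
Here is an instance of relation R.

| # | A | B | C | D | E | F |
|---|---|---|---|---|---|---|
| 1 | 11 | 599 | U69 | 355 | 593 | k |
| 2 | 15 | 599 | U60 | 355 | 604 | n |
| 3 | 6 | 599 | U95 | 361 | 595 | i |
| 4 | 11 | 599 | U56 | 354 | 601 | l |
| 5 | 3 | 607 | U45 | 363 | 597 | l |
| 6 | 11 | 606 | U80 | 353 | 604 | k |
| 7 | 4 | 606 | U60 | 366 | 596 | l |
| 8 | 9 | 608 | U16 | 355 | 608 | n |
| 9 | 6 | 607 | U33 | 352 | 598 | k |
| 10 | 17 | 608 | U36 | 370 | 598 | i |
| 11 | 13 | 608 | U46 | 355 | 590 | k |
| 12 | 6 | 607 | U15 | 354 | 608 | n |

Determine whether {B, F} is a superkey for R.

Yes

All 12 rows have distinct {B, F} values, so {B, F} → (all attributes) holds and {B, F} is a superkey.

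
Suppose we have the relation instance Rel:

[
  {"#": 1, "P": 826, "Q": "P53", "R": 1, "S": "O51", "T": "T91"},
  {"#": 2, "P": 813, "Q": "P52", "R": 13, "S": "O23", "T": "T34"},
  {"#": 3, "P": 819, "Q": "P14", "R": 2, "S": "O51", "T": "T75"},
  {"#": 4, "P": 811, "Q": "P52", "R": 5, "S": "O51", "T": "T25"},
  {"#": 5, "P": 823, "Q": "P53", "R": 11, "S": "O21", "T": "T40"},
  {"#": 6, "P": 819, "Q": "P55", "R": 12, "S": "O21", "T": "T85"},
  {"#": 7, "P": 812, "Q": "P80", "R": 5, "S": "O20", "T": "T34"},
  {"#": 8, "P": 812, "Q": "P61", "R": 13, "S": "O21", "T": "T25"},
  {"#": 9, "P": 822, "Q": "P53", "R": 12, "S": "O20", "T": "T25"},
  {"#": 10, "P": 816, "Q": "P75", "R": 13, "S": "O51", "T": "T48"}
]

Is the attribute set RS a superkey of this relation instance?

All 10 rows have distinct RS values, so RS → (all attributes) holds and RS is a superkey.

Yes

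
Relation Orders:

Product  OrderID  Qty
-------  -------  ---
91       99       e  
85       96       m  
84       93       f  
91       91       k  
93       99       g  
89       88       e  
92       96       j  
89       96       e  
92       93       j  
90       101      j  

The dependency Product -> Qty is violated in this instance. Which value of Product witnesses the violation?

91

Product=91: 2 rows → Qty takes values {e, k} — violation
Product=85: 1 row → Qty = m ✓
Product=84: 1 row → Qty = f ✓
Product=93: 1 row → Qty = g ✓
Product=89: 2 rows → Qty = e, e ✓
Product=92: 2 rows → Qty = j, j ✓
Product=90: 1 row → Qty = j ✓
The only Product value with inconsistent Qty is Product=91.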